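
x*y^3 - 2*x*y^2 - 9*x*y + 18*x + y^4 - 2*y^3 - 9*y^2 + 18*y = (x + y)*(y - 3)*(y - 2)*(y + 3)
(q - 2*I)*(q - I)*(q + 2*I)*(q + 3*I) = q^4 + 2*I*q^3 + 7*q^2 + 8*I*q + 12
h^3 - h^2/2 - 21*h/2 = h*(h - 7/2)*(h + 3)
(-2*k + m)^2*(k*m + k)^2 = 4*k^4*m^2 + 8*k^4*m + 4*k^4 - 4*k^3*m^3 - 8*k^3*m^2 - 4*k^3*m + k^2*m^4 + 2*k^2*m^3 + k^2*m^2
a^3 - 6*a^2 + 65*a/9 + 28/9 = (a - 4)*(a - 7/3)*(a + 1/3)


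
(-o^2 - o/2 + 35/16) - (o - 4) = -o^2 - 3*o/2 + 99/16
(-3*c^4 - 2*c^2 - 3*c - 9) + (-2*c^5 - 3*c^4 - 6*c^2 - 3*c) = -2*c^5 - 6*c^4 - 8*c^2 - 6*c - 9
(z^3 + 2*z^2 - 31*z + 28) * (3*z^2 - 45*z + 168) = 3*z^5 - 39*z^4 - 15*z^3 + 1815*z^2 - 6468*z + 4704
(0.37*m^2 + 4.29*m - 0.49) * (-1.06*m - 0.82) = -0.3922*m^3 - 4.8508*m^2 - 2.9984*m + 0.4018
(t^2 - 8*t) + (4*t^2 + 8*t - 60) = 5*t^2 - 60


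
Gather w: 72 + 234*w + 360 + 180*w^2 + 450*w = 180*w^2 + 684*w + 432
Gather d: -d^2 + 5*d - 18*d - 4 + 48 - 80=-d^2 - 13*d - 36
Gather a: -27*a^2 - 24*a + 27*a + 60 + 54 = -27*a^2 + 3*a + 114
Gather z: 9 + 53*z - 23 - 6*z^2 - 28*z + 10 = -6*z^2 + 25*z - 4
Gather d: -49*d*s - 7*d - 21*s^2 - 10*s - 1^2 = d*(-49*s - 7) - 21*s^2 - 10*s - 1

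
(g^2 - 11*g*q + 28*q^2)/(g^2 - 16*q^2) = (g - 7*q)/(g + 4*q)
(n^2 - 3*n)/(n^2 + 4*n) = (n - 3)/(n + 4)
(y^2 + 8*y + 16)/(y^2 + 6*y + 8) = (y + 4)/(y + 2)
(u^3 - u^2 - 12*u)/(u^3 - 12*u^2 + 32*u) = (u + 3)/(u - 8)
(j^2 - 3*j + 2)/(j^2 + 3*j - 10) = (j - 1)/(j + 5)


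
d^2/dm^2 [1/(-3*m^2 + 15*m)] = 2*(m*(m - 5) - (2*m - 5)^2)/(3*m^3*(m - 5)^3)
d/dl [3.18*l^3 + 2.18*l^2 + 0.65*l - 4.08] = 9.54*l^2 + 4.36*l + 0.65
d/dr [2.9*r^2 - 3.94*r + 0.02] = 5.8*r - 3.94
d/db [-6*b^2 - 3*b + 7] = -12*b - 3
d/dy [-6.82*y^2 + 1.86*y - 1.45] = 1.86 - 13.64*y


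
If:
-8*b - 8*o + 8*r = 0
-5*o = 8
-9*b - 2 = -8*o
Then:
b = -74/45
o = -8/5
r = -146/45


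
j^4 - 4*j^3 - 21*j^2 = j^2*(j - 7)*(j + 3)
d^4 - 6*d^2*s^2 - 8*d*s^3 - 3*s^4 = (d - 3*s)*(d + s)^3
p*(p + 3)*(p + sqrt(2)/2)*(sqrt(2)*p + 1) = sqrt(2)*p^4 + 2*p^3 + 3*sqrt(2)*p^3 + sqrt(2)*p^2/2 + 6*p^2 + 3*sqrt(2)*p/2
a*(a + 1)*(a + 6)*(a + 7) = a^4 + 14*a^3 + 55*a^2 + 42*a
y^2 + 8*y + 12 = (y + 2)*(y + 6)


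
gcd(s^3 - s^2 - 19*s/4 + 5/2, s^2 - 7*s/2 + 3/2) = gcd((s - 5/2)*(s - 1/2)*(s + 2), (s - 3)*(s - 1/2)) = s - 1/2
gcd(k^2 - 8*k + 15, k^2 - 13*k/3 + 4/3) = 1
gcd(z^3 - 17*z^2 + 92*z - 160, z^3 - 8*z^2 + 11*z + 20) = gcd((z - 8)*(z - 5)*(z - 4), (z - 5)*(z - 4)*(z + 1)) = z^2 - 9*z + 20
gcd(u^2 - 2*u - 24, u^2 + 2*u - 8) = u + 4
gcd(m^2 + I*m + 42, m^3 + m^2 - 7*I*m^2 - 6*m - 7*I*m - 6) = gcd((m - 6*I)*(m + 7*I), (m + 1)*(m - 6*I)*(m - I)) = m - 6*I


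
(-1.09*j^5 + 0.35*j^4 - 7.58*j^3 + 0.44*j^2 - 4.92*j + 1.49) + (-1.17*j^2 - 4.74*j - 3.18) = -1.09*j^5 + 0.35*j^4 - 7.58*j^3 - 0.73*j^2 - 9.66*j - 1.69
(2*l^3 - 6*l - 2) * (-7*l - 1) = -14*l^4 - 2*l^3 + 42*l^2 + 20*l + 2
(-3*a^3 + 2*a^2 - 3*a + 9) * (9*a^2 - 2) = -27*a^5 + 18*a^4 - 21*a^3 + 77*a^2 + 6*a - 18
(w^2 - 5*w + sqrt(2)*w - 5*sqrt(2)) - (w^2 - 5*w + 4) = sqrt(2)*w - 5*sqrt(2) - 4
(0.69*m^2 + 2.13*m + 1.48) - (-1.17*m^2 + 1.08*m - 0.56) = 1.86*m^2 + 1.05*m + 2.04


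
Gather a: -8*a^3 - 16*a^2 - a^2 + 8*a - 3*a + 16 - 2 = -8*a^3 - 17*a^2 + 5*a + 14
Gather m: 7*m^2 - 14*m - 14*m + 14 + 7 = 7*m^2 - 28*m + 21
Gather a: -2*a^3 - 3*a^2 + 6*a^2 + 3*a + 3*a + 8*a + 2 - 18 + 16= -2*a^3 + 3*a^2 + 14*a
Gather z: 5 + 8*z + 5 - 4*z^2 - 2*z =-4*z^2 + 6*z + 10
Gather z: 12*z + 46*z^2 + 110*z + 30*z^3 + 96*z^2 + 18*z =30*z^3 + 142*z^2 + 140*z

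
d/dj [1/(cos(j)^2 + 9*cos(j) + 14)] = (2*cos(j) + 9)*sin(j)/(cos(j)^2 + 9*cos(j) + 14)^2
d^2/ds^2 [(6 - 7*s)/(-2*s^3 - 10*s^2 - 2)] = (s^2*(3*s + 10)^2*(7*s - 6) - (21*s^2 + 70*s + (3*s + 5)*(7*s - 6))*(s^3 + 5*s^2 + 1))/(s^3 + 5*s^2 + 1)^3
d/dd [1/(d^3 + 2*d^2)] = (-3*d - 4)/(d^3*(d + 2)^2)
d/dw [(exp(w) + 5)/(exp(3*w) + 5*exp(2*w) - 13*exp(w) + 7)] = 2*(-exp(2*w) - 11*exp(w) - 36)*exp(w)/(exp(5*w) + 11*exp(4*w) + 10*exp(3*w) - 106*exp(2*w) + 133*exp(w) - 49)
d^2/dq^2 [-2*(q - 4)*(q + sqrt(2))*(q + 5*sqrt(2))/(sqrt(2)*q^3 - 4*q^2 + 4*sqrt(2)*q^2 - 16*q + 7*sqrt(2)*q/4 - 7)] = 16*(-128*sqrt(2)*q^6 + 128*q^6 - 396*q^5 + 768*sqrt(2)*q^5 - 7632*q^4 + 7272*sqrt(2)*q^4 - 5113*q^3 + 7392*sqrt(2)*q^3 - 42426*sqrt(2)*q^2 + 52128*q^2 - 84288*sqrt(2)*q + 112680*q - 33796*sqrt(2) + 90152)/(64*sqrt(2)*q^9 - 768*q^8 + 768*sqrt(2)*q^8 - 9216*q^7 + 4944*sqrt(2)*q^7 - 42944*q^6 + 25216*sqrt(2)*q^6 - 105984*q^5 + 87756*sqrt(2)*q^5 - 180624*q^4 + 165168*sqrt(2)*q^4 - 245312*q^3 + 143479*sqrt(2)*q^3 - 194964*q^2 + 56448*sqrt(2)*q^2 - 75264*q + 8232*sqrt(2)*q - 10976)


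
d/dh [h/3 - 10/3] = 1/3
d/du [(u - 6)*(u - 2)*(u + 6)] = 3*u^2 - 4*u - 36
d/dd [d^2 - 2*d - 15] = 2*d - 2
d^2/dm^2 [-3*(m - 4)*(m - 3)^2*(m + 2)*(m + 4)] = -60*m^3 + 144*m^2 + 342*m - 492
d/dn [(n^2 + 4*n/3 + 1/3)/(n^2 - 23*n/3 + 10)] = (-81*n^2 + 174*n + 143)/(9*n^4 - 138*n^3 + 709*n^2 - 1380*n + 900)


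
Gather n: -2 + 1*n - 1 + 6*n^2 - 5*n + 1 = 6*n^2 - 4*n - 2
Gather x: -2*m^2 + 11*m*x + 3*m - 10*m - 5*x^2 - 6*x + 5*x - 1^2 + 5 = -2*m^2 - 7*m - 5*x^2 + x*(11*m - 1) + 4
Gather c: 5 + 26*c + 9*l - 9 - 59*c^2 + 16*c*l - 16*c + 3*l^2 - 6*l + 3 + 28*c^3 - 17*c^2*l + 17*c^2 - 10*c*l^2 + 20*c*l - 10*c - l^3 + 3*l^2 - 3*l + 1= 28*c^3 + c^2*(-17*l - 42) + c*(-10*l^2 + 36*l) - l^3 + 6*l^2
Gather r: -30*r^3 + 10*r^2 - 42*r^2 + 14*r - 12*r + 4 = -30*r^3 - 32*r^2 + 2*r + 4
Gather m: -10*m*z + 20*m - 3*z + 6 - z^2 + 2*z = m*(20 - 10*z) - z^2 - z + 6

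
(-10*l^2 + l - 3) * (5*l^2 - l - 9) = -50*l^4 + 15*l^3 + 74*l^2 - 6*l + 27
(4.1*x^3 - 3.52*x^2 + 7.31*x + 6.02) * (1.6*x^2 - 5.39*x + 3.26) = 6.56*x^5 - 27.731*x^4 + 44.0348*x^3 - 41.2441*x^2 - 8.6172*x + 19.6252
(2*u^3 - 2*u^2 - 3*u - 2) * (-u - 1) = -2*u^4 + 5*u^2 + 5*u + 2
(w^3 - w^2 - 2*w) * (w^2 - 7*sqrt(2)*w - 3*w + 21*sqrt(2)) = w^5 - 7*sqrt(2)*w^4 - 4*w^4 + w^3 + 28*sqrt(2)*w^3 - 7*sqrt(2)*w^2 + 6*w^2 - 42*sqrt(2)*w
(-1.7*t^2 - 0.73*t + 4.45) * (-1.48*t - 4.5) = 2.516*t^3 + 8.7304*t^2 - 3.301*t - 20.025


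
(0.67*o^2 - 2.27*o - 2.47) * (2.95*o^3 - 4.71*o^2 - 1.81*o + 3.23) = 1.9765*o^5 - 9.8522*o^4 + 2.1925*o^3 + 17.9065*o^2 - 2.8614*o - 7.9781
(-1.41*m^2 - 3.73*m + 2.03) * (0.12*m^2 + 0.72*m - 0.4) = -0.1692*m^4 - 1.4628*m^3 - 1.878*m^2 + 2.9536*m - 0.812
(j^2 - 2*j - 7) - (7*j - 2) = j^2 - 9*j - 5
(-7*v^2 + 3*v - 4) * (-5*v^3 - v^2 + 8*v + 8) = 35*v^5 - 8*v^4 - 39*v^3 - 28*v^2 - 8*v - 32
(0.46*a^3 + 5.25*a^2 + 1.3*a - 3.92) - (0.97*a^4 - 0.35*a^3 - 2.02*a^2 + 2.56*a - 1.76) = -0.97*a^4 + 0.81*a^3 + 7.27*a^2 - 1.26*a - 2.16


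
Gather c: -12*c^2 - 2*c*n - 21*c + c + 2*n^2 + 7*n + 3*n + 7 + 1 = -12*c^2 + c*(-2*n - 20) + 2*n^2 + 10*n + 8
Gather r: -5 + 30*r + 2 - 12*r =18*r - 3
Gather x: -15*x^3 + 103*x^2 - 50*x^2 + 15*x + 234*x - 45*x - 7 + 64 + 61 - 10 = -15*x^3 + 53*x^2 + 204*x + 108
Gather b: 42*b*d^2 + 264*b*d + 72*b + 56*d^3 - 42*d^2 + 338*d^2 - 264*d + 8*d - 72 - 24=b*(42*d^2 + 264*d + 72) + 56*d^3 + 296*d^2 - 256*d - 96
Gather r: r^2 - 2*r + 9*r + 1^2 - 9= r^2 + 7*r - 8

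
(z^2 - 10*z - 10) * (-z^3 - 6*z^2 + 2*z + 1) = -z^5 + 4*z^4 + 72*z^3 + 41*z^2 - 30*z - 10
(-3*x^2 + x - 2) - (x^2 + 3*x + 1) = -4*x^2 - 2*x - 3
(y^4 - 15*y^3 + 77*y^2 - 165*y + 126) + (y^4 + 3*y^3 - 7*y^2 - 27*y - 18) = 2*y^4 - 12*y^3 + 70*y^2 - 192*y + 108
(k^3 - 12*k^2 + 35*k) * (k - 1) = k^4 - 13*k^3 + 47*k^2 - 35*k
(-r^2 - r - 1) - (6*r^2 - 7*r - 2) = -7*r^2 + 6*r + 1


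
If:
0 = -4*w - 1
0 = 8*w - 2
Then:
No Solution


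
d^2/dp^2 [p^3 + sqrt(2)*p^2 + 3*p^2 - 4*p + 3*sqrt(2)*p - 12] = 6*p + 2*sqrt(2) + 6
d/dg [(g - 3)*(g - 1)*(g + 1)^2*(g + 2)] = 5*g^4 - 24*g^2 - 12*g + 7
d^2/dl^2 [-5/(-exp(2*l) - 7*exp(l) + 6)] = 5*(2*(2*exp(l) + 7)^2*exp(l) - (4*exp(l) + 7)*(exp(2*l) + 7*exp(l) - 6))*exp(l)/(exp(2*l) + 7*exp(l) - 6)^3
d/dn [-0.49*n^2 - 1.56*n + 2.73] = -0.98*n - 1.56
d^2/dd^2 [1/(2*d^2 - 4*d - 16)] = (d^2 - 2*d - 4*(d - 1)^2 - 8)/(-d^2 + 2*d + 8)^3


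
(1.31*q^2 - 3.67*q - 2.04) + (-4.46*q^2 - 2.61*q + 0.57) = -3.15*q^2 - 6.28*q - 1.47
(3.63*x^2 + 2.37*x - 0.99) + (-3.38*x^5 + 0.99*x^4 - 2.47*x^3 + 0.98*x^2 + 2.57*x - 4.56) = -3.38*x^5 + 0.99*x^4 - 2.47*x^3 + 4.61*x^2 + 4.94*x - 5.55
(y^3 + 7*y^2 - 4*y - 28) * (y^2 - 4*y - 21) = y^5 + 3*y^4 - 53*y^3 - 159*y^2 + 196*y + 588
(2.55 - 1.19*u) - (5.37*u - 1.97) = 4.52 - 6.56*u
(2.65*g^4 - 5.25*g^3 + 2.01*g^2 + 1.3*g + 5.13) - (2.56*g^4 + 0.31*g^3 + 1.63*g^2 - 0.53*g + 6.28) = 0.0899999999999999*g^4 - 5.56*g^3 + 0.38*g^2 + 1.83*g - 1.15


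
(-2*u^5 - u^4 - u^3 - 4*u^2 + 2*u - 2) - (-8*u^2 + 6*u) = -2*u^5 - u^4 - u^3 + 4*u^2 - 4*u - 2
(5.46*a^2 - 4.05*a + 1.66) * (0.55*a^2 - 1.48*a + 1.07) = 3.003*a^4 - 10.3083*a^3 + 12.7492*a^2 - 6.7903*a + 1.7762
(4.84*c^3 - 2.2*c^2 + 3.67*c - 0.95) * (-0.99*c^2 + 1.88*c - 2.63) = -4.7916*c^5 + 11.2772*c^4 - 20.4985*c^3 + 13.6261*c^2 - 11.4381*c + 2.4985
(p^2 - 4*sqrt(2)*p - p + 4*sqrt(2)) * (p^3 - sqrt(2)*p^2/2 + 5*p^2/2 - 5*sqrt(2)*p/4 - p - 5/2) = p^5 - 9*sqrt(2)*p^4/2 + 3*p^4/2 - 27*sqrt(2)*p^3/4 + p^3/2 + 9*p^2/2 + 61*sqrt(2)*p^2/4 - 15*p/2 + 6*sqrt(2)*p - 10*sqrt(2)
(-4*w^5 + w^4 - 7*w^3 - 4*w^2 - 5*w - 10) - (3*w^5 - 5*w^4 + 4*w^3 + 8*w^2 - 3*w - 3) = -7*w^5 + 6*w^4 - 11*w^3 - 12*w^2 - 2*w - 7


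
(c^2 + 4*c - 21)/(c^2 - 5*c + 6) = (c + 7)/(c - 2)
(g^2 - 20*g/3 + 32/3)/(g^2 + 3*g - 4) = (3*g^2 - 20*g + 32)/(3*(g^2 + 3*g - 4))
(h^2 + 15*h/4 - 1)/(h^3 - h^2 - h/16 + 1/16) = 4*(h + 4)/(4*h^2 - 3*h - 1)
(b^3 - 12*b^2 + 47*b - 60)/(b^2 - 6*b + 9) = (b^2 - 9*b + 20)/(b - 3)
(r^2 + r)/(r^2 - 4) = r*(r + 1)/(r^2 - 4)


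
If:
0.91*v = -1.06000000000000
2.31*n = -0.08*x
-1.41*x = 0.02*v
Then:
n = -0.00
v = -1.16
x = 0.02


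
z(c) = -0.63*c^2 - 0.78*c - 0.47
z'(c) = -1.26*c - 0.78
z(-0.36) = -0.27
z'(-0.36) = -0.33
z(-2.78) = -3.17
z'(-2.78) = 2.72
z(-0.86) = -0.27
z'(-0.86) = 0.30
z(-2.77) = -3.14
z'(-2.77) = 2.71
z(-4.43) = -9.38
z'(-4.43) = 4.80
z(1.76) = -3.79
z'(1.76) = -3.00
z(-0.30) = -0.29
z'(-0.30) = -0.40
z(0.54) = -1.07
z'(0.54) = -1.46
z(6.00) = -27.83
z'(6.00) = -8.34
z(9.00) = -58.52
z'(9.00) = -12.12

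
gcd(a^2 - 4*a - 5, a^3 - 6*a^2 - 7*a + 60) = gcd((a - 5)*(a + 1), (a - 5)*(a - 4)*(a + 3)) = a - 5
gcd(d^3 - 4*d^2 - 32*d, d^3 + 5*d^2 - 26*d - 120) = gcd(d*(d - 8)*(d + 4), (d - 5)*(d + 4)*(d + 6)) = d + 4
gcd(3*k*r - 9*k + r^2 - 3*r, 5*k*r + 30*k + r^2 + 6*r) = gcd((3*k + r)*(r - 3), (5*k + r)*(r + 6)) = 1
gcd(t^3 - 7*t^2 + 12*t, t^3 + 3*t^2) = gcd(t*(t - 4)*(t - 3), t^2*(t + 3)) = t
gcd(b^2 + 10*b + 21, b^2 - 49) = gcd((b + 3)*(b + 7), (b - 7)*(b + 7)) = b + 7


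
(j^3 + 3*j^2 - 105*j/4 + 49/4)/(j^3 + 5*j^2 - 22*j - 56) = (j^2 - 4*j + 7/4)/(j^2 - 2*j - 8)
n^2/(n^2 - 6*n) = n/(n - 6)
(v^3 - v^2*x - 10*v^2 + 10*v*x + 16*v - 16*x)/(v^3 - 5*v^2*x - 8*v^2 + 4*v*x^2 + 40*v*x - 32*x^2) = (2 - v)/(-v + 4*x)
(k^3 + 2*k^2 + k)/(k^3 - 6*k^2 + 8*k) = (k^2 + 2*k + 1)/(k^2 - 6*k + 8)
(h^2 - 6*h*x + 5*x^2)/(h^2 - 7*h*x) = (h^2 - 6*h*x + 5*x^2)/(h*(h - 7*x))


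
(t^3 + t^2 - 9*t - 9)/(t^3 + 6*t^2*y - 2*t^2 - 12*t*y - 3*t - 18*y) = (t + 3)/(t + 6*y)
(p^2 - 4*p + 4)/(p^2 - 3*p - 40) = (-p^2 + 4*p - 4)/(-p^2 + 3*p + 40)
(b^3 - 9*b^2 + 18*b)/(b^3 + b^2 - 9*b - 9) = b*(b - 6)/(b^2 + 4*b + 3)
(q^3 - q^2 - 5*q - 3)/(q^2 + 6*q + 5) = (q^2 - 2*q - 3)/(q + 5)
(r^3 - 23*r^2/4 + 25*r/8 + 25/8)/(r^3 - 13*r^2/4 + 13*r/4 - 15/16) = 2*(2*r^2 - 9*r - 5)/(4*r^2 - 8*r + 3)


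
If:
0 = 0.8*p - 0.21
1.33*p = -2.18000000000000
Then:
No Solution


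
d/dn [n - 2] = 1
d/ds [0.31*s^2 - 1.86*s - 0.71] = 0.62*s - 1.86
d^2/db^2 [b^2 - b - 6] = 2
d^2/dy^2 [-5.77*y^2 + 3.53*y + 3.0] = -11.5400000000000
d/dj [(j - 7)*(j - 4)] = 2*j - 11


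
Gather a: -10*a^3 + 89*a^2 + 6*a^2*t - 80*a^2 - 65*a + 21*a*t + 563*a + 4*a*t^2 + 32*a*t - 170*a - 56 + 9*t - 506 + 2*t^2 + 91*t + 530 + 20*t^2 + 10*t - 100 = -10*a^3 + a^2*(6*t + 9) + a*(4*t^2 + 53*t + 328) + 22*t^2 + 110*t - 132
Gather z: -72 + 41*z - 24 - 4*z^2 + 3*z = -4*z^2 + 44*z - 96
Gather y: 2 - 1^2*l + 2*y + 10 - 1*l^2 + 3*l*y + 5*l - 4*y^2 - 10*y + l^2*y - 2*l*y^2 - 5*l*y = -l^2 + 4*l + y^2*(-2*l - 4) + y*(l^2 - 2*l - 8) + 12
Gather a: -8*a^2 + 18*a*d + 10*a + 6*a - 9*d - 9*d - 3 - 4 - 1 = -8*a^2 + a*(18*d + 16) - 18*d - 8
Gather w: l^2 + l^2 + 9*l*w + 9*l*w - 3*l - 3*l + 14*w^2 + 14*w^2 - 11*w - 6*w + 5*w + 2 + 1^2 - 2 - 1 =2*l^2 - 6*l + 28*w^2 + w*(18*l - 12)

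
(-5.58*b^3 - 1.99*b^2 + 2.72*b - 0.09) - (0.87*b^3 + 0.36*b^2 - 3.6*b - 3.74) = -6.45*b^3 - 2.35*b^2 + 6.32*b + 3.65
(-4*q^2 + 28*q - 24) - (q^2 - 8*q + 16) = -5*q^2 + 36*q - 40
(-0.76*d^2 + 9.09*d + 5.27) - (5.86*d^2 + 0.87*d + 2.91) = -6.62*d^2 + 8.22*d + 2.36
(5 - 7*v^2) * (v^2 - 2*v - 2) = -7*v^4 + 14*v^3 + 19*v^2 - 10*v - 10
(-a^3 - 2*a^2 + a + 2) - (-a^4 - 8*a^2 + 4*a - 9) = a^4 - a^3 + 6*a^2 - 3*a + 11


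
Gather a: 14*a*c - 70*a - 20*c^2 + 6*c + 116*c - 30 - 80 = a*(14*c - 70) - 20*c^2 + 122*c - 110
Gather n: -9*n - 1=-9*n - 1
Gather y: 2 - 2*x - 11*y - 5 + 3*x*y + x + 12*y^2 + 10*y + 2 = -x + 12*y^2 + y*(3*x - 1) - 1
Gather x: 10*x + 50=10*x + 50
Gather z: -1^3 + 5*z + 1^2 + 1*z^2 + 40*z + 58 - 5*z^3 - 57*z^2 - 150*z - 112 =-5*z^3 - 56*z^2 - 105*z - 54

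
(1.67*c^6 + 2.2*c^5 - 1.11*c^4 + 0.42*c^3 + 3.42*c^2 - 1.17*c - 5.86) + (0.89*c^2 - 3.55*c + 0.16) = 1.67*c^6 + 2.2*c^5 - 1.11*c^4 + 0.42*c^3 + 4.31*c^2 - 4.72*c - 5.7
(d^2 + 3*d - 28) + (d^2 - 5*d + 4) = 2*d^2 - 2*d - 24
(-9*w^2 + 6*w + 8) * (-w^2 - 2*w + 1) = 9*w^4 + 12*w^3 - 29*w^2 - 10*w + 8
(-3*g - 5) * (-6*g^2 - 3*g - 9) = 18*g^3 + 39*g^2 + 42*g + 45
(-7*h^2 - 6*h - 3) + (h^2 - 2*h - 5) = -6*h^2 - 8*h - 8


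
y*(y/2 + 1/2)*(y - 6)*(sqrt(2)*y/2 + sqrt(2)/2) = sqrt(2)*y^4/4 - sqrt(2)*y^3 - 11*sqrt(2)*y^2/4 - 3*sqrt(2)*y/2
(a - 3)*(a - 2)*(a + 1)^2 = a^4 - 3*a^3 - 3*a^2 + 7*a + 6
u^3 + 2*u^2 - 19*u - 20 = (u - 4)*(u + 1)*(u + 5)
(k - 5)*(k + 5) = k^2 - 25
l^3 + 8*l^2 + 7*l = l*(l + 1)*(l + 7)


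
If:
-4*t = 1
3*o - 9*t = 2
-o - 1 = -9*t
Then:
No Solution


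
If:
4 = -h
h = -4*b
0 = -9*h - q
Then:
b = 1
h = -4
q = 36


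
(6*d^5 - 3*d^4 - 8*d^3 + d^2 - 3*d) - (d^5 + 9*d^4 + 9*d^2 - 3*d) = 5*d^5 - 12*d^4 - 8*d^3 - 8*d^2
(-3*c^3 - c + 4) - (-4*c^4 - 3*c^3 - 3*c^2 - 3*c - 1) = 4*c^4 + 3*c^2 + 2*c + 5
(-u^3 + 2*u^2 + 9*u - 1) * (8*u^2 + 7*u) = -8*u^5 + 9*u^4 + 86*u^3 + 55*u^2 - 7*u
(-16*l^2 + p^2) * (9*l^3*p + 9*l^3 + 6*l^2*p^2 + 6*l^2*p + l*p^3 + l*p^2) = -144*l^5*p - 144*l^5 - 96*l^4*p^2 - 96*l^4*p - 7*l^3*p^3 - 7*l^3*p^2 + 6*l^2*p^4 + 6*l^2*p^3 + l*p^5 + l*p^4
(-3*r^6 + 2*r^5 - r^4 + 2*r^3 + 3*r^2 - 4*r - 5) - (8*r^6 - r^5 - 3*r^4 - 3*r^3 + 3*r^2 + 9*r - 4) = -11*r^6 + 3*r^5 + 2*r^4 + 5*r^3 - 13*r - 1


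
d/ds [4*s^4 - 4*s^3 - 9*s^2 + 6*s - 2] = 16*s^3 - 12*s^2 - 18*s + 6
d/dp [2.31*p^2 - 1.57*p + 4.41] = 4.62*p - 1.57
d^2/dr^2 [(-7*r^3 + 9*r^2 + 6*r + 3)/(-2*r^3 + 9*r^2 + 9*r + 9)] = 18*(10*r^6 + 34*r^5 + 58*r^4 - 63*r^3 + 297*r^2 + 252*r - 27)/(8*r^9 - 108*r^8 + 378*r^7 + 135*r^6 - 729*r^5 - 3402*r^4 - 4617*r^3 - 4374*r^2 - 2187*r - 729)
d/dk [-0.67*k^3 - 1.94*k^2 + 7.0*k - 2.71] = -2.01*k^2 - 3.88*k + 7.0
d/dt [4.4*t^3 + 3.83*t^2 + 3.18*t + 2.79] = 13.2*t^2 + 7.66*t + 3.18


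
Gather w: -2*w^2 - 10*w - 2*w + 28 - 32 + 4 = -2*w^2 - 12*w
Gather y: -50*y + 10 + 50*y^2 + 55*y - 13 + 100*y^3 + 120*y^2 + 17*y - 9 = 100*y^3 + 170*y^2 + 22*y - 12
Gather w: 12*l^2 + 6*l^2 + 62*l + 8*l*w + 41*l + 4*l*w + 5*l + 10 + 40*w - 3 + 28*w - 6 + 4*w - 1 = 18*l^2 + 108*l + w*(12*l + 72)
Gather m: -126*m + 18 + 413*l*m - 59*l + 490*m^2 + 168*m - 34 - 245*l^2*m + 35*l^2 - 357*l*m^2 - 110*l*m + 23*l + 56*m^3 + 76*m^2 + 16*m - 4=35*l^2 - 36*l + 56*m^3 + m^2*(566 - 357*l) + m*(-245*l^2 + 303*l + 58) - 20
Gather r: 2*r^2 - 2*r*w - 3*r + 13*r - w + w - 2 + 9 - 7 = 2*r^2 + r*(10 - 2*w)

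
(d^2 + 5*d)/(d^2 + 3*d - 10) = d/(d - 2)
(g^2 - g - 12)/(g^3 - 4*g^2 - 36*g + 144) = (g + 3)/(g^2 - 36)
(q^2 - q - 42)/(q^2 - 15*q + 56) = (q + 6)/(q - 8)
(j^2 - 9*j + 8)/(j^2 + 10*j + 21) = (j^2 - 9*j + 8)/(j^2 + 10*j + 21)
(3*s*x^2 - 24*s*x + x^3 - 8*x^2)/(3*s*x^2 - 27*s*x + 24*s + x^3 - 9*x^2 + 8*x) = x/(x - 1)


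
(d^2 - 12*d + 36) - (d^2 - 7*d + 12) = 24 - 5*d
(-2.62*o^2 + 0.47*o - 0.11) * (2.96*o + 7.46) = -7.7552*o^3 - 18.154*o^2 + 3.1806*o - 0.8206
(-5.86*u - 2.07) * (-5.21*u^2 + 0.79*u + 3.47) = 30.5306*u^3 + 6.1553*u^2 - 21.9695*u - 7.1829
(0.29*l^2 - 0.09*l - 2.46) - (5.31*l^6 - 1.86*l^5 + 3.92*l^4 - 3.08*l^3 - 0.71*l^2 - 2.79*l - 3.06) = -5.31*l^6 + 1.86*l^5 - 3.92*l^4 + 3.08*l^3 + 1.0*l^2 + 2.7*l + 0.6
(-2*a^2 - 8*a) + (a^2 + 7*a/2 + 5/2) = -a^2 - 9*a/2 + 5/2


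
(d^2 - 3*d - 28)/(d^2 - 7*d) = (d + 4)/d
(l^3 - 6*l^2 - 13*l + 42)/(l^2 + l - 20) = (l^3 - 6*l^2 - 13*l + 42)/(l^2 + l - 20)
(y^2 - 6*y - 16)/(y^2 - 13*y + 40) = (y + 2)/(y - 5)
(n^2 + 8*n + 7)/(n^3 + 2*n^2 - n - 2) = (n + 7)/(n^2 + n - 2)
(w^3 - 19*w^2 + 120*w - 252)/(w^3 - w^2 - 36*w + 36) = (w^2 - 13*w + 42)/(w^2 + 5*w - 6)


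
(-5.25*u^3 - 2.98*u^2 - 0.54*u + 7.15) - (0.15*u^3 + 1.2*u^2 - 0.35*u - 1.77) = -5.4*u^3 - 4.18*u^2 - 0.19*u + 8.92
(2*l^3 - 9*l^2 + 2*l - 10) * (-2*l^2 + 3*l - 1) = -4*l^5 + 24*l^4 - 33*l^3 + 35*l^2 - 32*l + 10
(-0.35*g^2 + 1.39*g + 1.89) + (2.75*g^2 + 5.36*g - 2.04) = 2.4*g^2 + 6.75*g - 0.15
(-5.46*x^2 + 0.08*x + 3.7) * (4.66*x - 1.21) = -25.4436*x^3 + 6.9794*x^2 + 17.1452*x - 4.477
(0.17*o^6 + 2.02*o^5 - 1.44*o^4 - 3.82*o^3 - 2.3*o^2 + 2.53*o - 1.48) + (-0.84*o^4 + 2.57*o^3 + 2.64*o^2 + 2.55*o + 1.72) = 0.17*o^6 + 2.02*o^5 - 2.28*o^4 - 1.25*o^3 + 0.34*o^2 + 5.08*o + 0.24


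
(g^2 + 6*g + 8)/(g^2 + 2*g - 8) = (g + 2)/(g - 2)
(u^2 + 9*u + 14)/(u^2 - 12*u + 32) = (u^2 + 9*u + 14)/(u^2 - 12*u + 32)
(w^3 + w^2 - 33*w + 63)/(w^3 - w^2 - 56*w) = (w^2 - 6*w + 9)/(w*(w - 8))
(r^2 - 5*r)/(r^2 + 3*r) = (r - 5)/(r + 3)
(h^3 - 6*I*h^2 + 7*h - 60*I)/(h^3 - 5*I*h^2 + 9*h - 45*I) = (h - 4*I)/(h - 3*I)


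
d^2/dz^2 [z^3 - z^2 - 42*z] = 6*z - 2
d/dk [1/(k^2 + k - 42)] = (-2*k - 1)/(k^2 + k - 42)^2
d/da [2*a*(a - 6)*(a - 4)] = 6*a^2 - 40*a + 48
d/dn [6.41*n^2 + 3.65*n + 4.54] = 12.82*n + 3.65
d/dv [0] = 0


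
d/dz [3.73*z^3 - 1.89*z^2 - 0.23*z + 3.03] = 11.19*z^2 - 3.78*z - 0.23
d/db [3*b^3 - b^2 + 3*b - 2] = 9*b^2 - 2*b + 3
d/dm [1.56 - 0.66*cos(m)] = 0.66*sin(m)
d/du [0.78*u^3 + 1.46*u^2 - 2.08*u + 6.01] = 2.34*u^2 + 2.92*u - 2.08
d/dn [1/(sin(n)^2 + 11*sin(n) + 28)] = -(2*sin(n) + 11)*cos(n)/(sin(n)^2 + 11*sin(n) + 28)^2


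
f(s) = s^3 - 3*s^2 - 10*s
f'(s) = 3*s^2 - 6*s - 10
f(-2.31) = -5.23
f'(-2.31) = 19.87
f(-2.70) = -14.55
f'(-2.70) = 28.07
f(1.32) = -16.13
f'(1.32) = -12.69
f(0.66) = -7.62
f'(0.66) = -12.65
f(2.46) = -27.87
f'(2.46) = -6.61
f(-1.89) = 1.43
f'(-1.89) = 12.06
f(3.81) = -26.34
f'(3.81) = 10.69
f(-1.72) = 3.24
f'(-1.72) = 9.20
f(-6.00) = -264.00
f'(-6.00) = 134.00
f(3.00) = -30.00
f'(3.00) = -1.00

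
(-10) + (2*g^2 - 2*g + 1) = 2*g^2 - 2*g - 9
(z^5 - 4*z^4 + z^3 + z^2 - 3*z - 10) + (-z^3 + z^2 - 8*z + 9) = z^5 - 4*z^4 + 2*z^2 - 11*z - 1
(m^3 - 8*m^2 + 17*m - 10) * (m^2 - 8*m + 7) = m^5 - 16*m^4 + 88*m^3 - 202*m^2 + 199*m - 70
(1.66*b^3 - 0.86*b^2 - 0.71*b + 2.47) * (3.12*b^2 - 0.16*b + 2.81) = 5.1792*b^5 - 2.9488*b^4 + 2.587*b^3 + 5.4034*b^2 - 2.3903*b + 6.9407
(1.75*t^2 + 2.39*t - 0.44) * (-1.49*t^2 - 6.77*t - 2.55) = -2.6075*t^4 - 15.4086*t^3 - 19.9872*t^2 - 3.1157*t + 1.122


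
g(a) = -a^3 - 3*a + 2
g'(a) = -3*a^2 - 3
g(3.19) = -40.03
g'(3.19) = -33.53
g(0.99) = -1.94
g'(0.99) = -5.94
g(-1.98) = 15.70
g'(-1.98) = -14.76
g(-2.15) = 18.39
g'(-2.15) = -16.87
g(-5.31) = 167.65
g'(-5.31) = -87.59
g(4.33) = -92.17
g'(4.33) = -59.25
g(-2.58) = 26.91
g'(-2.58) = -22.97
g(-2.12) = 17.89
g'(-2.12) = -16.48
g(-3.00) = 38.00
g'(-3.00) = -30.00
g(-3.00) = 38.00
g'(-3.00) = -30.00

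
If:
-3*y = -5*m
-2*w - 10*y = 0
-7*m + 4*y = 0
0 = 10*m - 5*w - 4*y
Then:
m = 0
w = 0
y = 0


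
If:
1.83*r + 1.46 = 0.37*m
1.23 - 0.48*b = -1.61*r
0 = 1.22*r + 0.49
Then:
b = 1.22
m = 1.96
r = -0.40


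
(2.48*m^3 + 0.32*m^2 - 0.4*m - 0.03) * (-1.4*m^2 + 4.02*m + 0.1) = -3.472*m^5 + 9.5216*m^4 + 2.0944*m^3 - 1.534*m^2 - 0.1606*m - 0.003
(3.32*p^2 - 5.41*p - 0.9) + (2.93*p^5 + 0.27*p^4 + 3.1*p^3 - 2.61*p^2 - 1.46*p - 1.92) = 2.93*p^5 + 0.27*p^4 + 3.1*p^3 + 0.71*p^2 - 6.87*p - 2.82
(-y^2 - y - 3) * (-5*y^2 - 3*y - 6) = 5*y^4 + 8*y^3 + 24*y^2 + 15*y + 18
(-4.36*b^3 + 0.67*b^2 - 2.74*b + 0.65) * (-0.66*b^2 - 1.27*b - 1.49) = 2.8776*b^5 + 5.095*b^4 + 7.4539*b^3 + 2.0525*b^2 + 3.2571*b - 0.9685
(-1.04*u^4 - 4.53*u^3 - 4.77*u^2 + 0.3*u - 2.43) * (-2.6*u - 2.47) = 2.704*u^5 + 14.3468*u^4 + 23.5911*u^3 + 11.0019*u^2 + 5.577*u + 6.0021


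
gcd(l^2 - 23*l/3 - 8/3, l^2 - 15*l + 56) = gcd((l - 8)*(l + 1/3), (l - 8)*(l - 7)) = l - 8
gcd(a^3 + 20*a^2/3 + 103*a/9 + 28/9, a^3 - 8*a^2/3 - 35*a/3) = a + 7/3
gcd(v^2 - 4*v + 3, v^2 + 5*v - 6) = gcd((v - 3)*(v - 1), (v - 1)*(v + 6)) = v - 1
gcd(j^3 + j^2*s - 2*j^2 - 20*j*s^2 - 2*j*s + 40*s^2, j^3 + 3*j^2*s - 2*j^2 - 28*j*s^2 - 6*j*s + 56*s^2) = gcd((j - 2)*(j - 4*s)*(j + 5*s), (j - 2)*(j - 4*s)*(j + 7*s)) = -j^2 + 4*j*s + 2*j - 8*s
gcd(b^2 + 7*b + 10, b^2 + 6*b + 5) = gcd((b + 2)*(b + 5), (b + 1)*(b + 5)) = b + 5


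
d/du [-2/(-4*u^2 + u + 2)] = 2*(1 - 8*u)/(-4*u^2 + u + 2)^2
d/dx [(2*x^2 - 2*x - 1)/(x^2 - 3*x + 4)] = (-4*x^2 + 18*x - 11)/(x^4 - 6*x^3 + 17*x^2 - 24*x + 16)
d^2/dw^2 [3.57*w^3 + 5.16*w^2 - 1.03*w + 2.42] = 21.42*w + 10.32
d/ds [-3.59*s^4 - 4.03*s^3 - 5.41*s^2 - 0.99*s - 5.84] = -14.36*s^3 - 12.09*s^2 - 10.82*s - 0.99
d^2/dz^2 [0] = 0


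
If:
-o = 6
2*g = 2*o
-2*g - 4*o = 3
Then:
No Solution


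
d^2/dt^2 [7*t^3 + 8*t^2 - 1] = 42*t + 16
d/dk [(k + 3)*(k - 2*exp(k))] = k - (k + 3)*(2*exp(k) - 1) - 2*exp(k)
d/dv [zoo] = 0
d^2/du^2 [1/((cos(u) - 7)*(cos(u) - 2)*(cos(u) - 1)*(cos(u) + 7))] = (-8046*(1 - cos(u)^2)^2 - 738*sin(u)^6 - 16*cos(u)^8 + 69*cos(u)^7 - 235*cos(u)^6 - 1494*cos(u)^5 + 26217*cos(u)^3 - 9707*cos(u)^2 - 57624*cos(u) + 42790)/((cos(u) - 7)^3*(cos(u) - 2)^3*(cos(u) - 1)^3*(cos(u) + 7)^3)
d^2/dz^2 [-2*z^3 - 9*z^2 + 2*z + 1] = -12*z - 18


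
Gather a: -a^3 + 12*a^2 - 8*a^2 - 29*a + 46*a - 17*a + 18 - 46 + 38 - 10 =-a^3 + 4*a^2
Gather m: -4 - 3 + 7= 0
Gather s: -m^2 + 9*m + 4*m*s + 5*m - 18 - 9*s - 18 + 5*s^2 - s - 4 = -m^2 + 14*m + 5*s^2 + s*(4*m - 10) - 40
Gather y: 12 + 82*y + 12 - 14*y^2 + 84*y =-14*y^2 + 166*y + 24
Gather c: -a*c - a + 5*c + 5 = -a + c*(5 - a) + 5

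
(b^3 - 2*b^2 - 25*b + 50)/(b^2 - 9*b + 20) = (b^2 + 3*b - 10)/(b - 4)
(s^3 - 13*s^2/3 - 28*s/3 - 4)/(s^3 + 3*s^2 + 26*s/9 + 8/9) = 3*(s - 6)/(3*s + 4)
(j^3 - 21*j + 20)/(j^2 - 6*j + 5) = (j^2 + j - 20)/(j - 5)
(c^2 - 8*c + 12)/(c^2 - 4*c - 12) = (c - 2)/(c + 2)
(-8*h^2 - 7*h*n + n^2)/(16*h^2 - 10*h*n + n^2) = (-h - n)/(2*h - n)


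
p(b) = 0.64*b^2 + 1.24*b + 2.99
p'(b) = 1.28*b + 1.24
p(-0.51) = 2.52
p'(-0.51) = 0.59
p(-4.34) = 9.66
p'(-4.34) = -4.32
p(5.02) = 25.34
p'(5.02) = 7.67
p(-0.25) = 2.72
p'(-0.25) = 0.92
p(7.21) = 45.20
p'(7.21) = 10.47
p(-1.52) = 2.58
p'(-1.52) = -0.71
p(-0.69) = 2.44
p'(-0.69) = 0.36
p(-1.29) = 2.46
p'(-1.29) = -0.41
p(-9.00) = 43.67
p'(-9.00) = -10.28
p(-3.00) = 5.03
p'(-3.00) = -2.60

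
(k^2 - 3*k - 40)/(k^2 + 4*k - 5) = (k - 8)/(k - 1)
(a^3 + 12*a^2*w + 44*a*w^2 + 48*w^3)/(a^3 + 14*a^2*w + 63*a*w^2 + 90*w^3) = (a^2 + 6*a*w + 8*w^2)/(a^2 + 8*a*w + 15*w^2)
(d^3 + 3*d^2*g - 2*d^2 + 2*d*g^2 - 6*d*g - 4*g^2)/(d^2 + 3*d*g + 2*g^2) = d - 2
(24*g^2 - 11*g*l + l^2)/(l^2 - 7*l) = (24*g^2 - 11*g*l + l^2)/(l*(l - 7))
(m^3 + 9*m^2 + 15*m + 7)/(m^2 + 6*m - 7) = (m^2 + 2*m + 1)/(m - 1)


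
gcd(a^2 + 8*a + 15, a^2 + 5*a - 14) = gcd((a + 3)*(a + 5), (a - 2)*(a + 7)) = 1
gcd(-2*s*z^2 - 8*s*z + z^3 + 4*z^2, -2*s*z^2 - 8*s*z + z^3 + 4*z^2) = -2*s*z^2 - 8*s*z + z^3 + 4*z^2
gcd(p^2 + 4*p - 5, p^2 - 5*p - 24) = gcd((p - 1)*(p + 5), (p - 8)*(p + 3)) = 1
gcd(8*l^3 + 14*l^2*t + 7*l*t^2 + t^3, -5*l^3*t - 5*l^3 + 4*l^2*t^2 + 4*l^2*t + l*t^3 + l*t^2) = 1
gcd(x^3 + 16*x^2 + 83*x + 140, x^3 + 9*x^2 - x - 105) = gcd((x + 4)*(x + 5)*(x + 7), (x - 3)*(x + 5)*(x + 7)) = x^2 + 12*x + 35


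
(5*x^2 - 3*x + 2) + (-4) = 5*x^2 - 3*x - 2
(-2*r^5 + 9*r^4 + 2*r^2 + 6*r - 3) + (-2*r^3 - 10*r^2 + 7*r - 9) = -2*r^5 + 9*r^4 - 2*r^3 - 8*r^2 + 13*r - 12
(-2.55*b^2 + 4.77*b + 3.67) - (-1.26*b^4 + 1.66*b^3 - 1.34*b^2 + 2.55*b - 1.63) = 1.26*b^4 - 1.66*b^3 - 1.21*b^2 + 2.22*b + 5.3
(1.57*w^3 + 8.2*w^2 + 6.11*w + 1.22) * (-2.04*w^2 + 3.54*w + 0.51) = -3.2028*w^5 - 11.1702*w^4 + 17.3643*w^3 + 23.3226*w^2 + 7.4349*w + 0.6222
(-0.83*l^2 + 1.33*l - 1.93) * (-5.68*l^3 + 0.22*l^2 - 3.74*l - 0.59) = 4.7144*l^5 - 7.737*l^4 + 14.3592*l^3 - 4.9091*l^2 + 6.4335*l + 1.1387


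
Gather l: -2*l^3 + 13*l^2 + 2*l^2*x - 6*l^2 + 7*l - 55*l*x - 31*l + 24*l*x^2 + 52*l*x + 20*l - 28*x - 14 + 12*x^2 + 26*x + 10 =-2*l^3 + l^2*(2*x + 7) + l*(24*x^2 - 3*x - 4) + 12*x^2 - 2*x - 4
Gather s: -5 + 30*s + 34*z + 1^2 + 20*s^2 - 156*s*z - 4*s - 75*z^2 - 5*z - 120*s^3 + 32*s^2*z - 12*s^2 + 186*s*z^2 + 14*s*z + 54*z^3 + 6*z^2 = -120*s^3 + s^2*(32*z + 8) + s*(186*z^2 - 142*z + 26) + 54*z^3 - 69*z^2 + 29*z - 4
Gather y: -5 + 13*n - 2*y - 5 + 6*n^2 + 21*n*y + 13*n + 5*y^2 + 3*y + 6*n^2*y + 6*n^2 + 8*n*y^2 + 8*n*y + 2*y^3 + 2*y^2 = 12*n^2 + 26*n + 2*y^3 + y^2*(8*n + 7) + y*(6*n^2 + 29*n + 1) - 10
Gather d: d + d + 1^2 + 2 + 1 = 2*d + 4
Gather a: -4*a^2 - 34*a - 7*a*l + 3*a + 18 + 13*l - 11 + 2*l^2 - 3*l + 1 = -4*a^2 + a*(-7*l - 31) + 2*l^2 + 10*l + 8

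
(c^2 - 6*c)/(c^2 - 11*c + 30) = c/(c - 5)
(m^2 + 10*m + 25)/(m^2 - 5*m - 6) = (m^2 + 10*m + 25)/(m^2 - 5*m - 6)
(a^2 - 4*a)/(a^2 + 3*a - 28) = a/(a + 7)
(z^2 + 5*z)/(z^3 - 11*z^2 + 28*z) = (z + 5)/(z^2 - 11*z + 28)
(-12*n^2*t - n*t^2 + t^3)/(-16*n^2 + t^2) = t*(3*n + t)/(4*n + t)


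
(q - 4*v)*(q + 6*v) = q^2 + 2*q*v - 24*v^2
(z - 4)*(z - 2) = z^2 - 6*z + 8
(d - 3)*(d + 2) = d^2 - d - 6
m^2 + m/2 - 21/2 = (m - 3)*(m + 7/2)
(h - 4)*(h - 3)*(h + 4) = h^3 - 3*h^2 - 16*h + 48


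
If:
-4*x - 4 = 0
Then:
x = -1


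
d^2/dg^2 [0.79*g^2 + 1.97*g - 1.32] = 1.58000000000000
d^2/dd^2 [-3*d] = 0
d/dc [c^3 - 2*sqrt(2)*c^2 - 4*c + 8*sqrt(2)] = 3*c^2 - 4*sqrt(2)*c - 4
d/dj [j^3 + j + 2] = 3*j^2 + 1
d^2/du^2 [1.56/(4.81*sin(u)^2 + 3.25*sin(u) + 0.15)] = (-144.369264*sin(u)^4 - 73.1601*sin(u)^3 + 204.578556*sin(u)^2 + 147.0807*sin(u) + 30.70392)/(4.81*sin(u)^2 + 3.25*sin(u) + 0.15)^3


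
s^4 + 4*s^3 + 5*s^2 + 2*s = s*(s + 1)^2*(s + 2)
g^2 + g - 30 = (g - 5)*(g + 6)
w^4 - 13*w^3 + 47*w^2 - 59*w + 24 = (w - 8)*(w - 3)*(w - 1)^2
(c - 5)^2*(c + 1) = c^3 - 9*c^2 + 15*c + 25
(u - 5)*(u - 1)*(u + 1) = u^3 - 5*u^2 - u + 5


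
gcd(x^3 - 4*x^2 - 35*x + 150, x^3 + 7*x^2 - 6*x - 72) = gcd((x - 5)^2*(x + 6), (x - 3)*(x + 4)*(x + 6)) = x + 6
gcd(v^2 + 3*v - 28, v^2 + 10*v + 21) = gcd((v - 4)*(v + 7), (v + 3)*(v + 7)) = v + 7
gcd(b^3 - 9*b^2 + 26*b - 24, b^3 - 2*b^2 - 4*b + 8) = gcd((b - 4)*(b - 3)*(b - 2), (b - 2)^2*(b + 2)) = b - 2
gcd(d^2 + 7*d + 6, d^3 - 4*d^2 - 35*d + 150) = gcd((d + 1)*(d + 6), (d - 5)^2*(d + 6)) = d + 6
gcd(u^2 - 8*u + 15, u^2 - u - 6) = u - 3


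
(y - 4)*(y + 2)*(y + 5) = y^3 + 3*y^2 - 18*y - 40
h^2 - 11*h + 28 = (h - 7)*(h - 4)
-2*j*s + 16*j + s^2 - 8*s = (-2*j + s)*(s - 8)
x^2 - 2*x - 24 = (x - 6)*(x + 4)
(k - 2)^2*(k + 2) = k^3 - 2*k^2 - 4*k + 8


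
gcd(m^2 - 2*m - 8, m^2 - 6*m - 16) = m + 2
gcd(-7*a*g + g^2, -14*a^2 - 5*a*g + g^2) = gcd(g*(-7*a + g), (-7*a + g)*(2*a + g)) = 7*a - g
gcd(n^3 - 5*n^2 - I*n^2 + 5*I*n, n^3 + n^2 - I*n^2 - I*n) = n^2 - I*n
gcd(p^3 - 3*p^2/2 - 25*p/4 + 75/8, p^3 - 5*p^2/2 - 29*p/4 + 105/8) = p^2 + p - 15/4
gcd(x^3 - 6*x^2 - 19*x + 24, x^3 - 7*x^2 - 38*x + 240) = x - 8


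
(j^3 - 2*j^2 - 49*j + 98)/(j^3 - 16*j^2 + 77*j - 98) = (j + 7)/(j - 7)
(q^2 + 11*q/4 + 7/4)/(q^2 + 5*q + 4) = (q + 7/4)/(q + 4)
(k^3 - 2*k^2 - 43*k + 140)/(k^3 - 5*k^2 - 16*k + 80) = (k + 7)/(k + 4)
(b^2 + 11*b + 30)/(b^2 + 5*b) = (b + 6)/b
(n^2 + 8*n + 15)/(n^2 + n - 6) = (n + 5)/(n - 2)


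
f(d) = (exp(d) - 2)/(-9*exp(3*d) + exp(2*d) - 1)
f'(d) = (exp(d) - 2)*(27*exp(3*d) - 2*exp(2*d))/(-9*exp(3*d) + exp(2*d) - 1)^2 + exp(d)/(-9*exp(3*d) + exp(2*d) - 1)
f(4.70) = -0.00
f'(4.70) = 0.00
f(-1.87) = 1.83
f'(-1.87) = -0.25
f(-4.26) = 1.99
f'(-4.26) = -0.01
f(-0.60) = 0.66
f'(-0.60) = -1.42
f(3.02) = -0.00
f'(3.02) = 0.00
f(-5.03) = 1.99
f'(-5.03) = -0.01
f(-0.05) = 0.13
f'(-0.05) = -0.49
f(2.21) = -0.00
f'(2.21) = 0.00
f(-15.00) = 2.00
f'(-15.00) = 0.00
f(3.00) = 0.00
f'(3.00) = 0.00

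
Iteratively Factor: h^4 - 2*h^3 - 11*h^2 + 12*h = (h + 3)*(h^3 - 5*h^2 + 4*h) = (h - 4)*(h + 3)*(h^2 - h) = (h - 4)*(h - 1)*(h + 3)*(h)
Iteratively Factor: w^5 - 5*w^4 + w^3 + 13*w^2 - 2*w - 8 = (w - 1)*(w^4 - 4*w^3 - 3*w^2 + 10*w + 8) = (w - 4)*(w - 1)*(w^3 - 3*w - 2) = (w - 4)*(w - 2)*(w - 1)*(w^2 + 2*w + 1) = (w - 4)*(w - 2)*(w - 1)*(w + 1)*(w + 1)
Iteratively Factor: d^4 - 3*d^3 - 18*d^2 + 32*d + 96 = (d - 4)*(d^3 + d^2 - 14*d - 24) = (d - 4)*(d + 3)*(d^2 - 2*d - 8) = (d - 4)^2*(d + 3)*(d + 2)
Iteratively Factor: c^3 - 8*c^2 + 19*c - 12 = (c - 1)*(c^2 - 7*c + 12) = (c - 4)*(c - 1)*(c - 3)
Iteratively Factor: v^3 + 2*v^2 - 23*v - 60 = (v - 5)*(v^2 + 7*v + 12) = (v - 5)*(v + 4)*(v + 3)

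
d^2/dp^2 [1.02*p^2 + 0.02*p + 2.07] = 2.04000000000000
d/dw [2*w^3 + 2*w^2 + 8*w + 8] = 6*w^2 + 4*w + 8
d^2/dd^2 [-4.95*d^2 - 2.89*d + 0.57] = -9.90000000000000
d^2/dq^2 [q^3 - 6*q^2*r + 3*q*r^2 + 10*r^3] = 6*q - 12*r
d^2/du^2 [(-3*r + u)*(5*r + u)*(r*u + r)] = 2*r*(2*r + 3*u + 1)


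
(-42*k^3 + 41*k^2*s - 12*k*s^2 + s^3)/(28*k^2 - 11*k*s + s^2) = (6*k^2 - 5*k*s + s^2)/(-4*k + s)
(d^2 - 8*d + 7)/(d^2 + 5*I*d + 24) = (d^2 - 8*d + 7)/(d^2 + 5*I*d + 24)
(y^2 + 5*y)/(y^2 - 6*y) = (y + 5)/(y - 6)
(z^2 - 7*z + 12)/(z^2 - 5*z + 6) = (z - 4)/(z - 2)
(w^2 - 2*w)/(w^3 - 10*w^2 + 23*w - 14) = w/(w^2 - 8*w + 7)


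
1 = 1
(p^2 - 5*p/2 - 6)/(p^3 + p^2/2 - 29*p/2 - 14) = (2*p + 3)/(2*p^2 + 9*p + 7)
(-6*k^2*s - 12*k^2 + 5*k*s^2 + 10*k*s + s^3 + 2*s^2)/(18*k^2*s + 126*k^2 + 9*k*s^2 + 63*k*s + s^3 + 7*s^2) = (-k*s - 2*k + s^2 + 2*s)/(3*k*s + 21*k + s^2 + 7*s)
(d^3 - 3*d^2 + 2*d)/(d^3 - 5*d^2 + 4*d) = (d - 2)/(d - 4)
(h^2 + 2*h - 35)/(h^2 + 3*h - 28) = (h - 5)/(h - 4)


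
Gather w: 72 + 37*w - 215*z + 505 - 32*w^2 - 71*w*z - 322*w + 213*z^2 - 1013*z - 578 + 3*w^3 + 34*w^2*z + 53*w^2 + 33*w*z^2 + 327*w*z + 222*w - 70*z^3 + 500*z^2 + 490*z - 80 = 3*w^3 + w^2*(34*z + 21) + w*(33*z^2 + 256*z - 63) - 70*z^3 + 713*z^2 - 738*z - 81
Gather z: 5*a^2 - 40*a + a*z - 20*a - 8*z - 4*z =5*a^2 - 60*a + z*(a - 12)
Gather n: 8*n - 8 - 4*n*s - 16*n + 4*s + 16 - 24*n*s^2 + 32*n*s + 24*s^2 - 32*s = n*(-24*s^2 + 28*s - 8) + 24*s^2 - 28*s + 8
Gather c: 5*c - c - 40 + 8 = 4*c - 32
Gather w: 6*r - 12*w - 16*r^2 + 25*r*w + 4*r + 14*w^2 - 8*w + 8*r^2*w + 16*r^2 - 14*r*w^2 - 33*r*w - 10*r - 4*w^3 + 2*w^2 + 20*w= -4*w^3 + w^2*(16 - 14*r) + w*(8*r^2 - 8*r)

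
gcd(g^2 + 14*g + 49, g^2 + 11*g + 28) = g + 7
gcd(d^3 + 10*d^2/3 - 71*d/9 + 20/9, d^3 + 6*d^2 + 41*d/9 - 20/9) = d^2 + 14*d/3 - 5/3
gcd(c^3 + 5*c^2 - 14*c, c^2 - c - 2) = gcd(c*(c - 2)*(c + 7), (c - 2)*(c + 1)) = c - 2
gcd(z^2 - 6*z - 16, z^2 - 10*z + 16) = z - 8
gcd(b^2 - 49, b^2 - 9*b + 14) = b - 7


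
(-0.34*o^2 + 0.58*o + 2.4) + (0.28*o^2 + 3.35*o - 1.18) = -0.06*o^2 + 3.93*o + 1.22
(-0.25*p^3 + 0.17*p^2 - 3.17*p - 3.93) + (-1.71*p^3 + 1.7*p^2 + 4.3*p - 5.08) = -1.96*p^3 + 1.87*p^2 + 1.13*p - 9.01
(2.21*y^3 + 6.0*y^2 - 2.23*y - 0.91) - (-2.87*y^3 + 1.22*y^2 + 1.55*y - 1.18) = 5.08*y^3 + 4.78*y^2 - 3.78*y + 0.27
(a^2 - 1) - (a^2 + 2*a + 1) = -2*a - 2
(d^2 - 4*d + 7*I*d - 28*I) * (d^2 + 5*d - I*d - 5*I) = d^4 + d^3 + 6*I*d^3 - 13*d^2 + 6*I*d^2 + 7*d - 120*I*d - 140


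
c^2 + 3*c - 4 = (c - 1)*(c + 4)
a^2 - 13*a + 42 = (a - 7)*(a - 6)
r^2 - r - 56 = (r - 8)*(r + 7)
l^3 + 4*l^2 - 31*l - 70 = (l - 5)*(l + 2)*(l + 7)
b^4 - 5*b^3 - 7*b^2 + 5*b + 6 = (b - 6)*(b - 1)*(b + 1)^2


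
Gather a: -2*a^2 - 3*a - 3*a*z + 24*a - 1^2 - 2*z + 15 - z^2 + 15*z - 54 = -2*a^2 + a*(21 - 3*z) - z^2 + 13*z - 40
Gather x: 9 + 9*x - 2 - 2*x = 7*x + 7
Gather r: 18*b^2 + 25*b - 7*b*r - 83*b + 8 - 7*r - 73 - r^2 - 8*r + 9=18*b^2 - 58*b - r^2 + r*(-7*b - 15) - 56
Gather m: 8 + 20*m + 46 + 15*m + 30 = 35*m + 84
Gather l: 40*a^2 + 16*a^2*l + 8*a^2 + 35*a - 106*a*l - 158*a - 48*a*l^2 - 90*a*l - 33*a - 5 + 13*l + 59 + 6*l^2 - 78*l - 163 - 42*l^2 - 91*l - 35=48*a^2 - 156*a + l^2*(-48*a - 36) + l*(16*a^2 - 196*a - 156) - 144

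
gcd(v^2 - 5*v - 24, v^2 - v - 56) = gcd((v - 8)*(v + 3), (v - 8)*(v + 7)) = v - 8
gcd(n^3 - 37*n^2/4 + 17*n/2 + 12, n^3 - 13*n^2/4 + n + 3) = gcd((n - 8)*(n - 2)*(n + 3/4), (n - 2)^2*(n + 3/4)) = n^2 - 5*n/4 - 3/2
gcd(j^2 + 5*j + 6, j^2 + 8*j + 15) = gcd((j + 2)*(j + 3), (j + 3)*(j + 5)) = j + 3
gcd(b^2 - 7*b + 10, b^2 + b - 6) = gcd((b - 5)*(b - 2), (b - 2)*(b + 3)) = b - 2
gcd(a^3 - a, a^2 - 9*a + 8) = a - 1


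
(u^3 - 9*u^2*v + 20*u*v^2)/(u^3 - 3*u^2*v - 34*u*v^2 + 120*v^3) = u/(u + 6*v)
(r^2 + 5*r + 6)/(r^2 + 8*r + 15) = (r + 2)/(r + 5)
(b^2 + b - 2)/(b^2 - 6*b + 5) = (b + 2)/(b - 5)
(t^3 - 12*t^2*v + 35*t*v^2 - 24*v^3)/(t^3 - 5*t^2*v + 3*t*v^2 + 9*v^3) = (t^2 - 9*t*v + 8*v^2)/(t^2 - 2*t*v - 3*v^2)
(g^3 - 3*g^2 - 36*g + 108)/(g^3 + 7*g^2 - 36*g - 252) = (g - 3)/(g + 7)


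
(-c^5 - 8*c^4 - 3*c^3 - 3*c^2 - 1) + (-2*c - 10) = -c^5 - 8*c^4 - 3*c^3 - 3*c^2 - 2*c - 11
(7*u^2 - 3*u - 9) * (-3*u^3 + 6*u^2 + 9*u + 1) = -21*u^5 + 51*u^4 + 72*u^3 - 74*u^2 - 84*u - 9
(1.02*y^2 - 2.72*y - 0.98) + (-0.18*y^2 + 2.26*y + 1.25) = 0.84*y^2 - 0.46*y + 0.27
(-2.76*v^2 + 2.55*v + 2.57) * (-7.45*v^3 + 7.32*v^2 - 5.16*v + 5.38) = 20.562*v^5 - 39.2007*v^4 + 13.7611*v^3 - 9.1944*v^2 + 0.457800000000001*v + 13.8266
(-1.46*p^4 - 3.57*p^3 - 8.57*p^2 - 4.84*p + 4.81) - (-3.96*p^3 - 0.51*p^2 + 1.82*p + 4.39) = -1.46*p^4 + 0.39*p^3 - 8.06*p^2 - 6.66*p + 0.42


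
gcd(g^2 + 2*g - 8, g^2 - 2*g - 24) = g + 4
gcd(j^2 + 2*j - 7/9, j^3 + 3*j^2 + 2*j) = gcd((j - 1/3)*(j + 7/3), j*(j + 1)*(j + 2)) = 1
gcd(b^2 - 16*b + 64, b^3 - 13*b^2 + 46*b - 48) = b - 8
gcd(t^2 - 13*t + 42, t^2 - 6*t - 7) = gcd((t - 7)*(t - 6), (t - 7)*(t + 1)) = t - 7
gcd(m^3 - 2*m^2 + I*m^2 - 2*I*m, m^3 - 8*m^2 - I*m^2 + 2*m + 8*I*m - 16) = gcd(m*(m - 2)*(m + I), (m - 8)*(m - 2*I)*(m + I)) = m + I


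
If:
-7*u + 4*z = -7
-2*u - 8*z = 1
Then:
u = 13/16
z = -21/64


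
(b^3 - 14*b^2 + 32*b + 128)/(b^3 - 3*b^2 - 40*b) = (b^2 - 6*b - 16)/(b*(b + 5))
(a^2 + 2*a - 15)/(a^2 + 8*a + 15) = (a - 3)/(a + 3)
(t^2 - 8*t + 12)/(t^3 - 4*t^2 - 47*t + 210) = (t - 2)/(t^2 + 2*t - 35)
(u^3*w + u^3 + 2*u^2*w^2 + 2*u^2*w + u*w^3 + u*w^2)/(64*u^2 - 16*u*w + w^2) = u*(u^2*w + u^2 + 2*u*w^2 + 2*u*w + w^3 + w^2)/(64*u^2 - 16*u*w + w^2)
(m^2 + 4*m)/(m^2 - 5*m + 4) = m*(m + 4)/(m^2 - 5*m + 4)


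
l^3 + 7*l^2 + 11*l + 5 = (l + 1)^2*(l + 5)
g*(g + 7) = g^2 + 7*g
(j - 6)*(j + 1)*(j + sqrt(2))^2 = j^4 - 5*j^3 + 2*sqrt(2)*j^3 - 10*sqrt(2)*j^2 - 4*j^2 - 12*sqrt(2)*j - 10*j - 12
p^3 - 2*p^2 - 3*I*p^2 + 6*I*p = p*(p - 2)*(p - 3*I)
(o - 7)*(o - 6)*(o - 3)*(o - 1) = o^4 - 17*o^3 + 97*o^2 - 207*o + 126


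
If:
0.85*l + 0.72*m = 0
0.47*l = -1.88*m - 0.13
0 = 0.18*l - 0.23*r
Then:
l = 0.07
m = -0.09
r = 0.06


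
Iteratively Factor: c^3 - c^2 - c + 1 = (c + 1)*(c^2 - 2*c + 1) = (c - 1)*(c + 1)*(c - 1)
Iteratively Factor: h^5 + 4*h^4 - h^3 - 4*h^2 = (h - 1)*(h^4 + 5*h^3 + 4*h^2) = h*(h - 1)*(h^3 + 5*h^2 + 4*h) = h*(h - 1)*(h + 1)*(h^2 + 4*h) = h^2*(h - 1)*(h + 1)*(h + 4)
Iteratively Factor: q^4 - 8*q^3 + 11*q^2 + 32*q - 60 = (q - 2)*(q^3 - 6*q^2 - q + 30) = (q - 3)*(q - 2)*(q^2 - 3*q - 10) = (q - 3)*(q - 2)*(q + 2)*(q - 5)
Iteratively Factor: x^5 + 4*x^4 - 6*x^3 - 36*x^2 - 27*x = (x + 1)*(x^4 + 3*x^3 - 9*x^2 - 27*x) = (x + 1)*(x + 3)*(x^3 - 9*x) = (x - 3)*(x + 1)*(x + 3)*(x^2 + 3*x) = (x - 3)*(x + 1)*(x + 3)^2*(x)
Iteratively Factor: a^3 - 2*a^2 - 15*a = (a + 3)*(a^2 - 5*a) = a*(a + 3)*(a - 5)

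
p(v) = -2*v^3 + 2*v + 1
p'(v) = 2 - 6*v^2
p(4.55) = -178.29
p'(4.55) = -122.22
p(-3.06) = 52.19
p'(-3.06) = -54.18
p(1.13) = 0.37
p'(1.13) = -5.66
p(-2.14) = 16.32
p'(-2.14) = -25.48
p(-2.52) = 27.97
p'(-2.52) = -36.10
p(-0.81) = 0.44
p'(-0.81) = -1.94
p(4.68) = -194.65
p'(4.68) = -129.41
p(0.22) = 1.42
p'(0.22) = 1.71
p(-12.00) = 3433.00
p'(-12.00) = -862.00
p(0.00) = 1.00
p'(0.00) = 2.00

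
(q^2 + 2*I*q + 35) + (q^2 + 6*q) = 2*q^2 + 6*q + 2*I*q + 35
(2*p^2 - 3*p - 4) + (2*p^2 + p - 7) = 4*p^2 - 2*p - 11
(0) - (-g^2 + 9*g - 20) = g^2 - 9*g + 20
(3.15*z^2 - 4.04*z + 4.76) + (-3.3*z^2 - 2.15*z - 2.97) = -0.15*z^2 - 6.19*z + 1.79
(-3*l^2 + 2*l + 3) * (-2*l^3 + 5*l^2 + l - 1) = 6*l^5 - 19*l^4 + l^3 + 20*l^2 + l - 3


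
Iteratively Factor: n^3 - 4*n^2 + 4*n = (n - 2)*(n^2 - 2*n) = n*(n - 2)*(n - 2)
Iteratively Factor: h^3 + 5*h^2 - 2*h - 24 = (h + 3)*(h^2 + 2*h - 8) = (h + 3)*(h + 4)*(h - 2)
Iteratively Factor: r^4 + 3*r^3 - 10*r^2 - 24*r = (r - 3)*(r^3 + 6*r^2 + 8*r) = r*(r - 3)*(r^2 + 6*r + 8) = r*(r - 3)*(r + 4)*(r + 2)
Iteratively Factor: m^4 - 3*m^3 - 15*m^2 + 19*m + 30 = (m - 2)*(m^3 - m^2 - 17*m - 15) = (m - 5)*(m - 2)*(m^2 + 4*m + 3) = (m - 5)*(m - 2)*(m + 3)*(m + 1)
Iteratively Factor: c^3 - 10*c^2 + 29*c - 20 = (c - 1)*(c^2 - 9*c + 20) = (c - 4)*(c - 1)*(c - 5)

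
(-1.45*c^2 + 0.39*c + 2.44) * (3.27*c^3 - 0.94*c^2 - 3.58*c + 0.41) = -4.7415*c^5 + 2.6383*c^4 + 12.8032*c^3 - 4.2843*c^2 - 8.5753*c + 1.0004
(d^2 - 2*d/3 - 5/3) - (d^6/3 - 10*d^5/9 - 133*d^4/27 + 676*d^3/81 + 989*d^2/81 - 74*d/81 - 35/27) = -d^6/3 + 10*d^5/9 + 133*d^4/27 - 676*d^3/81 - 908*d^2/81 + 20*d/81 - 10/27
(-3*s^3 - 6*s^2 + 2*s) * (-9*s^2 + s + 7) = 27*s^5 + 51*s^4 - 45*s^3 - 40*s^2 + 14*s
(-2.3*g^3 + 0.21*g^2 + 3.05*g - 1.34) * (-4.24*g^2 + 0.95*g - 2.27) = 9.752*g^5 - 3.0754*g^4 - 7.5115*g^3 + 8.1024*g^2 - 8.1965*g + 3.0418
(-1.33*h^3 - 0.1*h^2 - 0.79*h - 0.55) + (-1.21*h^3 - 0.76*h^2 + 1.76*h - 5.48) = -2.54*h^3 - 0.86*h^2 + 0.97*h - 6.03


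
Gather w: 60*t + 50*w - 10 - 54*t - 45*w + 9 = 6*t + 5*w - 1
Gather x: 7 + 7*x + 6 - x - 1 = 6*x + 12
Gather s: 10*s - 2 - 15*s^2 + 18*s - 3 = -15*s^2 + 28*s - 5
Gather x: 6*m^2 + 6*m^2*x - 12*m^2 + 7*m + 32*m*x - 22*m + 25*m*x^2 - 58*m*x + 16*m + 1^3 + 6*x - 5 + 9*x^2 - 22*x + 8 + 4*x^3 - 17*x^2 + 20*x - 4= -6*m^2 + m + 4*x^3 + x^2*(25*m - 8) + x*(6*m^2 - 26*m + 4)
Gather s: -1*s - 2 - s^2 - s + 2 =-s^2 - 2*s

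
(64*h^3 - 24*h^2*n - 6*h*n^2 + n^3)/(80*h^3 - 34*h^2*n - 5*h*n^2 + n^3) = (4*h + n)/(5*h + n)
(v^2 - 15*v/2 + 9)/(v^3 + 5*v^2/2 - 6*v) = (v - 6)/(v*(v + 4))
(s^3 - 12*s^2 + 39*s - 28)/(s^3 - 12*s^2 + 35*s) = (s^2 - 5*s + 4)/(s*(s - 5))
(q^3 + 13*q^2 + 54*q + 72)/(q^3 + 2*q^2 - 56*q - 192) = (q + 3)/(q - 8)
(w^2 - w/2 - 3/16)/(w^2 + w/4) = (w - 3/4)/w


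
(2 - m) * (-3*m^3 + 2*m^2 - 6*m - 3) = 3*m^4 - 8*m^3 + 10*m^2 - 9*m - 6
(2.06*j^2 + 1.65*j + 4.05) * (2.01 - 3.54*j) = -7.2924*j^3 - 1.7004*j^2 - 11.0205*j + 8.1405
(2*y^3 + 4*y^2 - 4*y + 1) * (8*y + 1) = 16*y^4 + 34*y^3 - 28*y^2 + 4*y + 1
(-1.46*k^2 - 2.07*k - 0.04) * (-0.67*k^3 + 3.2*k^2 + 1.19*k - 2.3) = 0.9782*k^5 - 3.2851*k^4 - 8.3346*k^3 + 0.7667*k^2 + 4.7134*k + 0.092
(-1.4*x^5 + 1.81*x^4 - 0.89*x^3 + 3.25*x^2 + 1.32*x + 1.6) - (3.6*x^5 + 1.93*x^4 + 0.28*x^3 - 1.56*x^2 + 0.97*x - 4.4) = -5.0*x^5 - 0.12*x^4 - 1.17*x^3 + 4.81*x^2 + 0.35*x + 6.0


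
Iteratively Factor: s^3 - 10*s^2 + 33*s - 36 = (s - 3)*(s^2 - 7*s + 12) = (s - 3)^2*(s - 4)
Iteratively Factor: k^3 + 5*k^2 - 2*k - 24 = (k - 2)*(k^2 + 7*k + 12) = (k - 2)*(k + 4)*(k + 3)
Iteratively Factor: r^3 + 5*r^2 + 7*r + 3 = (r + 1)*(r^2 + 4*r + 3) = (r + 1)*(r + 3)*(r + 1)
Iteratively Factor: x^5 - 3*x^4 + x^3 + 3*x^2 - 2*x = (x - 1)*(x^4 - 2*x^3 - x^2 + 2*x) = x*(x - 1)*(x^3 - 2*x^2 - x + 2) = x*(x - 1)*(x + 1)*(x^2 - 3*x + 2) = x*(x - 1)^2*(x + 1)*(x - 2)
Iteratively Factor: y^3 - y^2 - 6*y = (y - 3)*(y^2 + 2*y) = (y - 3)*(y + 2)*(y)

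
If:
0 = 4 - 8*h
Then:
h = 1/2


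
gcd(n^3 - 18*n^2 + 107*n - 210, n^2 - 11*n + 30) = n^2 - 11*n + 30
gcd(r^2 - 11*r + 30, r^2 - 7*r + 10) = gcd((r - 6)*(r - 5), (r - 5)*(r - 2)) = r - 5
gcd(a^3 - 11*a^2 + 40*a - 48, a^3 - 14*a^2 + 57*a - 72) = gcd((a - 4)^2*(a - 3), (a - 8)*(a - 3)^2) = a - 3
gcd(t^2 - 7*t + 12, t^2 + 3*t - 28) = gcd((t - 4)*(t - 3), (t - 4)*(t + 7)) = t - 4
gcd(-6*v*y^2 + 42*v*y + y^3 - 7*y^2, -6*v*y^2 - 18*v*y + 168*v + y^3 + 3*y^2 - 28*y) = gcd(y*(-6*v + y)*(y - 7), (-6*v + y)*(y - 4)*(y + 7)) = -6*v + y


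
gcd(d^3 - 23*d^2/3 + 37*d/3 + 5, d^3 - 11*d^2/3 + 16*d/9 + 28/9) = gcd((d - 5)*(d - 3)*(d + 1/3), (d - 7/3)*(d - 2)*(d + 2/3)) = 1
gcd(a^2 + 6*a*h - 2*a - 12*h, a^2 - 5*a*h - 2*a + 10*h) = a - 2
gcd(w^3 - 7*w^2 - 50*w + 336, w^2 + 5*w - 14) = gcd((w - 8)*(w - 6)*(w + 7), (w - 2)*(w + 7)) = w + 7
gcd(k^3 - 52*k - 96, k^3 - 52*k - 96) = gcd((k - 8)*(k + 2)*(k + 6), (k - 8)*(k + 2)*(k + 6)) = k^3 - 52*k - 96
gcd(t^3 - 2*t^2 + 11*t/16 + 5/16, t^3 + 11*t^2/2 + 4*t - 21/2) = t - 1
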